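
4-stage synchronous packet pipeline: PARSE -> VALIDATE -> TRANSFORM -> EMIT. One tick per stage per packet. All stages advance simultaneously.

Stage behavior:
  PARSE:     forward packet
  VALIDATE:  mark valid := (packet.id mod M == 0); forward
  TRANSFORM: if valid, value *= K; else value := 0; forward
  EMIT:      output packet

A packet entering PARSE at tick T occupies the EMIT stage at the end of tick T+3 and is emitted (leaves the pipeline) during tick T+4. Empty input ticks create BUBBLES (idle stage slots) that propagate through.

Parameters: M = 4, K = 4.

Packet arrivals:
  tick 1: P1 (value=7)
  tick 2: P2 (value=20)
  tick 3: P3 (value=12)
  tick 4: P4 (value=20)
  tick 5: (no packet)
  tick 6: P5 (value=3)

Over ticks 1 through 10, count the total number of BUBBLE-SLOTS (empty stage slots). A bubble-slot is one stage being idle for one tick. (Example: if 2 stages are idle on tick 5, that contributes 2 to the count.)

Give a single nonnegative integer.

Tick 1: [PARSE:P1(v=7,ok=F), VALIDATE:-, TRANSFORM:-, EMIT:-] out:-; bubbles=3
Tick 2: [PARSE:P2(v=20,ok=F), VALIDATE:P1(v=7,ok=F), TRANSFORM:-, EMIT:-] out:-; bubbles=2
Tick 3: [PARSE:P3(v=12,ok=F), VALIDATE:P2(v=20,ok=F), TRANSFORM:P1(v=0,ok=F), EMIT:-] out:-; bubbles=1
Tick 4: [PARSE:P4(v=20,ok=F), VALIDATE:P3(v=12,ok=F), TRANSFORM:P2(v=0,ok=F), EMIT:P1(v=0,ok=F)] out:-; bubbles=0
Tick 5: [PARSE:-, VALIDATE:P4(v=20,ok=T), TRANSFORM:P3(v=0,ok=F), EMIT:P2(v=0,ok=F)] out:P1(v=0); bubbles=1
Tick 6: [PARSE:P5(v=3,ok=F), VALIDATE:-, TRANSFORM:P4(v=80,ok=T), EMIT:P3(v=0,ok=F)] out:P2(v=0); bubbles=1
Tick 7: [PARSE:-, VALIDATE:P5(v=3,ok=F), TRANSFORM:-, EMIT:P4(v=80,ok=T)] out:P3(v=0); bubbles=2
Tick 8: [PARSE:-, VALIDATE:-, TRANSFORM:P5(v=0,ok=F), EMIT:-] out:P4(v=80); bubbles=3
Tick 9: [PARSE:-, VALIDATE:-, TRANSFORM:-, EMIT:P5(v=0,ok=F)] out:-; bubbles=3
Tick 10: [PARSE:-, VALIDATE:-, TRANSFORM:-, EMIT:-] out:P5(v=0); bubbles=4
Total bubble-slots: 20

Answer: 20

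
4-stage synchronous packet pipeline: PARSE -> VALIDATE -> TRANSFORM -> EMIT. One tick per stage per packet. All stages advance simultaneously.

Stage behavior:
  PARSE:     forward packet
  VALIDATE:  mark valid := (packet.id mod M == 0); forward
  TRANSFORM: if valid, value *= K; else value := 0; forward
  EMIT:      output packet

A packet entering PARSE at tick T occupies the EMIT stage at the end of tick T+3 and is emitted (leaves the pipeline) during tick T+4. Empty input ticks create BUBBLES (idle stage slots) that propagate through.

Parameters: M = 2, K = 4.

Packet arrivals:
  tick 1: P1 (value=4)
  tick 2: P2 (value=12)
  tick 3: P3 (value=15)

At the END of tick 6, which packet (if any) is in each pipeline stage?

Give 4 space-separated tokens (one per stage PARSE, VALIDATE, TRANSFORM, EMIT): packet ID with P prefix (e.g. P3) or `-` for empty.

Answer: - - - P3

Derivation:
Tick 1: [PARSE:P1(v=4,ok=F), VALIDATE:-, TRANSFORM:-, EMIT:-] out:-; in:P1
Tick 2: [PARSE:P2(v=12,ok=F), VALIDATE:P1(v=4,ok=F), TRANSFORM:-, EMIT:-] out:-; in:P2
Tick 3: [PARSE:P3(v=15,ok=F), VALIDATE:P2(v=12,ok=T), TRANSFORM:P1(v=0,ok=F), EMIT:-] out:-; in:P3
Tick 4: [PARSE:-, VALIDATE:P3(v=15,ok=F), TRANSFORM:P2(v=48,ok=T), EMIT:P1(v=0,ok=F)] out:-; in:-
Tick 5: [PARSE:-, VALIDATE:-, TRANSFORM:P3(v=0,ok=F), EMIT:P2(v=48,ok=T)] out:P1(v=0); in:-
Tick 6: [PARSE:-, VALIDATE:-, TRANSFORM:-, EMIT:P3(v=0,ok=F)] out:P2(v=48); in:-
At end of tick 6: ['-', '-', '-', 'P3']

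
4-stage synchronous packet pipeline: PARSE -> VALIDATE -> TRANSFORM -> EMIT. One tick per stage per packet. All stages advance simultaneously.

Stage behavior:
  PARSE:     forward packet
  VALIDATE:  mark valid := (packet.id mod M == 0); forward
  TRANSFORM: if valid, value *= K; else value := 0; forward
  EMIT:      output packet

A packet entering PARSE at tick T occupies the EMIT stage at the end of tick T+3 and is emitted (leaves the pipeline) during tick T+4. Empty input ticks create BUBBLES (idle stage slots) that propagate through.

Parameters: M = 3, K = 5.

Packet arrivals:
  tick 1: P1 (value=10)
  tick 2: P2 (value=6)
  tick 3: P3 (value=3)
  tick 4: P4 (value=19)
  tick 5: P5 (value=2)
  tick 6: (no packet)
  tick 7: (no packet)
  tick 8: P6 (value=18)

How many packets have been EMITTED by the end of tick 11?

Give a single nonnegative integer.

Answer: 5

Derivation:
Tick 1: [PARSE:P1(v=10,ok=F), VALIDATE:-, TRANSFORM:-, EMIT:-] out:-; in:P1
Tick 2: [PARSE:P2(v=6,ok=F), VALIDATE:P1(v=10,ok=F), TRANSFORM:-, EMIT:-] out:-; in:P2
Tick 3: [PARSE:P3(v=3,ok=F), VALIDATE:P2(v=6,ok=F), TRANSFORM:P1(v=0,ok=F), EMIT:-] out:-; in:P3
Tick 4: [PARSE:P4(v=19,ok=F), VALIDATE:P3(v=3,ok=T), TRANSFORM:P2(v=0,ok=F), EMIT:P1(v=0,ok=F)] out:-; in:P4
Tick 5: [PARSE:P5(v=2,ok=F), VALIDATE:P4(v=19,ok=F), TRANSFORM:P3(v=15,ok=T), EMIT:P2(v=0,ok=F)] out:P1(v=0); in:P5
Tick 6: [PARSE:-, VALIDATE:P5(v=2,ok=F), TRANSFORM:P4(v=0,ok=F), EMIT:P3(v=15,ok=T)] out:P2(v=0); in:-
Tick 7: [PARSE:-, VALIDATE:-, TRANSFORM:P5(v=0,ok=F), EMIT:P4(v=0,ok=F)] out:P3(v=15); in:-
Tick 8: [PARSE:P6(v=18,ok=F), VALIDATE:-, TRANSFORM:-, EMIT:P5(v=0,ok=F)] out:P4(v=0); in:P6
Tick 9: [PARSE:-, VALIDATE:P6(v=18,ok=T), TRANSFORM:-, EMIT:-] out:P5(v=0); in:-
Tick 10: [PARSE:-, VALIDATE:-, TRANSFORM:P6(v=90,ok=T), EMIT:-] out:-; in:-
Tick 11: [PARSE:-, VALIDATE:-, TRANSFORM:-, EMIT:P6(v=90,ok=T)] out:-; in:-
Emitted by tick 11: ['P1', 'P2', 'P3', 'P4', 'P5']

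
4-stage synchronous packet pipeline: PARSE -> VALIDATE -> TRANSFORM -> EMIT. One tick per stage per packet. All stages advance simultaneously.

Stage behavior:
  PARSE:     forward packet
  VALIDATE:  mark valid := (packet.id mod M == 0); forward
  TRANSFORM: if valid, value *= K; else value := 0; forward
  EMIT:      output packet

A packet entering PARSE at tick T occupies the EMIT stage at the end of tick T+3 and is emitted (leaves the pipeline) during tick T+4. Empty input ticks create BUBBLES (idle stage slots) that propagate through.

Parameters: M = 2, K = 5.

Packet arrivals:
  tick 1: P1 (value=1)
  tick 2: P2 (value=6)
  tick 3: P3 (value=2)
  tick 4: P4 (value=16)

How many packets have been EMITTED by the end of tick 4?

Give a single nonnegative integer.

Answer: 0

Derivation:
Tick 1: [PARSE:P1(v=1,ok=F), VALIDATE:-, TRANSFORM:-, EMIT:-] out:-; in:P1
Tick 2: [PARSE:P2(v=6,ok=F), VALIDATE:P1(v=1,ok=F), TRANSFORM:-, EMIT:-] out:-; in:P2
Tick 3: [PARSE:P3(v=2,ok=F), VALIDATE:P2(v=6,ok=T), TRANSFORM:P1(v=0,ok=F), EMIT:-] out:-; in:P3
Tick 4: [PARSE:P4(v=16,ok=F), VALIDATE:P3(v=2,ok=F), TRANSFORM:P2(v=30,ok=T), EMIT:P1(v=0,ok=F)] out:-; in:P4
Emitted by tick 4: []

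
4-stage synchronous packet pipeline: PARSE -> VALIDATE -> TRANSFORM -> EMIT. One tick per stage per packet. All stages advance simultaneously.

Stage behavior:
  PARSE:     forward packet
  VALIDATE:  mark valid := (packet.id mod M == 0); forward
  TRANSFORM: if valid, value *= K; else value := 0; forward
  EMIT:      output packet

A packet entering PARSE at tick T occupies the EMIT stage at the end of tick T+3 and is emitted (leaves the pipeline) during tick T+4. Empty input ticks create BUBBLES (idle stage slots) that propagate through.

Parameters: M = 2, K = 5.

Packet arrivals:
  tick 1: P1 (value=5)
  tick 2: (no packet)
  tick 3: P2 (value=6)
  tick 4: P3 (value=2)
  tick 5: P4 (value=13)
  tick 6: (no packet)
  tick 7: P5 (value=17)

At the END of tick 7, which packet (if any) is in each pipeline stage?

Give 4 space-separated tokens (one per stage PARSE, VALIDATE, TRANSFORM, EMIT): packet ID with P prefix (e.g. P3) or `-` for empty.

Answer: P5 - P4 P3

Derivation:
Tick 1: [PARSE:P1(v=5,ok=F), VALIDATE:-, TRANSFORM:-, EMIT:-] out:-; in:P1
Tick 2: [PARSE:-, VALIDATE:P1(v=5,ok=F), TRANSFORM:-, EMIT:-] out:-; in:-
Tick 3: [PARSE:P2(v=6,ok=F), VALIDATE:-, TRANSFORM:P1(v=0,ok=F), EMIT:-] out:-; in:P2
Tick 4: [PARSE:P3(v=2,ok=F), VALIDATE:P2(v=6,ok=T), TRANSFORM:-, EMIT:P1(v=0,ok=F)] out:-; in:P3
Tick 5: [PARSE:P4(v=13,ok=F), VALIDATE:P3(v=2,ok=F), TRANSFORM:P2(v=30,ok=T), EMIT:-] out:P1(v=0); in:P4
Tick 6: [PARSE:-, VALIDATE:P4(v=13,ok=T), TRANSFORM:P3(v=0,ok=F), EMIT:P2(v=30,ok=T)] out:-; in:-
Tick 7: [PARSE:P5(v=17,ok=F), VALIDATE:-, TRANSFORM:P4(v=65,ok=T), EMIT:P3(v=0,ok=F)] out:P2(v=30); in:P5
At end of tick 7: ['P5', '-', 'P4', 'P3']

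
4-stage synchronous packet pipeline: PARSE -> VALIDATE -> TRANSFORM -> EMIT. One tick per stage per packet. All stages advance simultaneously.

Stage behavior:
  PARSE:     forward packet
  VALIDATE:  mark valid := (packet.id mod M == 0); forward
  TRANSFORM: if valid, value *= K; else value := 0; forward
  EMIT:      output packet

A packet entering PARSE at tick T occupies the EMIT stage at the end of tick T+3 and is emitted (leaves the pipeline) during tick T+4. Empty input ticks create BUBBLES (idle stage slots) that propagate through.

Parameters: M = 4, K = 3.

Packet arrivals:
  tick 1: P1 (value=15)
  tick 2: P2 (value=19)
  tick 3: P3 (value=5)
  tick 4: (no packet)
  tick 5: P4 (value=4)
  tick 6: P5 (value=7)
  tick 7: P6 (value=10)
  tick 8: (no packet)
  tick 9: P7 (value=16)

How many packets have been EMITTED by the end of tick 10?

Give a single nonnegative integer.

Answer: 5

Derivation:
Tick 1: [PARSE:P1(v=15,ok=F), VALIDATE:-, TRANSFORM:-, EMIT:-] out:-; in:P1
Tick 2: [PARSE:P2(v=19,ok=F), VALIDATE:P1(v=15,ok=F), TRANSFORM:-, EMIT:-] out:-; in:P2
Tick 3: [PARSE:P3(v=5,ok=F), VALIDATE:P2(v=19,ok=F), TRANSFORM:P1(v=0,ok=F), EMIT:-] out:-; in:P3
Tick 4: [PARSE:-, VALIDATE:P3(v=5,ok=F), TRANSFORM:P2(v=0,ok=F), EMIT:P1(v=0,ok=F)] out:-; in:-
Tick 5: [PARSE:P4(v=4,ok=F), VALIDATE:-, TRANSFORM:P3(v=0,ok=F), EMIT:P2(v=0,ok=F)] out:P1(v=0); in:P4
Tick 6: [PARSE:P5(v=7,ok=F), VALIDATE:P4(v=4,ok=T), TRANSFORM:-, EMIT:P3(v=0,ok=F)] out:P2(v=0); in:P5
Tick 7: [PARSE:P6(v=10,ok=F), VALIDATE:P5(v=7,ok=F), TRANSFORM:P4(v=12,ok=T), EMIT:-] out:P3(v=0); in:P6
Tick 8: [PARSE:-, VALIDATE:P6(v=10,ok=F), TRANSFORM:P5(v=0,ok=F), EMIT:P4(v=12,ok=T)] out:-; in:-
Tick 9: [PARSE:P7(v=16,ok=F), VALIDATE:-, TRANSFORM:P6(v=0,ok=F), EMIT:P5(v=0,ok=F)] out:P4(v=12); in:P7
Tick 10: [PARSE:-, VALIDATE:P7(v=16,ok=F), TRANSFORM:-, EMIT:P6(v=0,ok=F)] out:P5(v=0); in:-
Emitted by tick 10: ['P1', 'P2', 'P3', 'P4', 'P5']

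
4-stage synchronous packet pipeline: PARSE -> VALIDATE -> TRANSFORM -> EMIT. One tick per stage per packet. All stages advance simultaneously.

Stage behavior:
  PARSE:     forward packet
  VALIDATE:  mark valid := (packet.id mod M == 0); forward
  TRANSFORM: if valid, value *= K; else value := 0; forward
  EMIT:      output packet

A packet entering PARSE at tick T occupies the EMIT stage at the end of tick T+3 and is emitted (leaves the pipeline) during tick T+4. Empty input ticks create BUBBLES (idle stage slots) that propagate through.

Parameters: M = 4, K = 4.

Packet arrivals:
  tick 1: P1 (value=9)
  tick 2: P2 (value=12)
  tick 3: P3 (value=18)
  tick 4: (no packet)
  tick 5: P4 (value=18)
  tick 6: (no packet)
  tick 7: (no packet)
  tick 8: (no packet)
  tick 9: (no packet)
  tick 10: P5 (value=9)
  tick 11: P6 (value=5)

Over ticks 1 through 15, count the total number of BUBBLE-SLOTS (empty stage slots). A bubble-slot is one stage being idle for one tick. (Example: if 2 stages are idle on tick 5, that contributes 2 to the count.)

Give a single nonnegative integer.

Tick 1: [PARSE:P1(v=9,ok=F), VALIDATE:-, TRANSFORM:-, EMIT:-] out:-; bubbles=3
Tick 2: [PARSE:P2(v=12,ok=F), VALIDATE:P1(v=9,ok=F), TRANSFORM:-, EMIT:-] out:-; bubbles=2
Tick 3: [PARSE:P3(v=18,ok=F), VALIDATE:P2(v=12,ok=F), TRANSFORM:P1(v=0,ok=F), EMIT:-] out:-; bubbles=1
Tick 4: [PARSE:-, VALIDATE:P3(v=18,ok=F), TRANSFORM:P2(v=0,ok=F), EMIT:P1(v=0,ok=F)] out:-; bubbles=1
Tick 5: [PARSE:P4(v=18,ok=F), VALIDATE:-, TRANSFORM:P3(v=0,ok=F), EMIT:P2(v=0,ok=F)] out:P1(v=0); bubbles=1
Tick 6: [PARSE:-, VALIDATE:P4(v=18,ok=T), TRANSFORM:-, EMIT:P3(v=0,ok=F)] out:P2(v=0); bubbles=2
Tick 7: [PARSE:-, VALIDATE:-, TRANSFORM:P4(v=72,ok=T), EMIT:-] out:P3(v=0); bubbles=3
Tick 8: [PARSE:-, VALIDATE:-, TRANSFORM:-, EMIT:P4(v=72,ok=T)] out:-; bubbles=3
Tick 9: [PARSE:-, VALIDATE:-, TRANSFORM:-, EMIT:-] out:P4(v=72); bubbles=4
Tick 10: [PARSE:P5(v=9,ok=F), VALIDATE:-, TRANSFORM:-, EMIT:-] out:-; bubbles=3
Tick 11: [PARSE:P6(v=5,ok=F), VALIDATE:P5(v=9,ok=F), TRANSFORM:-, EMIT:-] out:-; bubbles=2
Tick 12: [PARSE:-, VALIDATE:P6(v=5,ok=F), TRANSFORM:P5(v=0,ok=F), EMIT:-] out:-; bubbles=2
Tick 13: [PARSE:-, VALIDATE:-, TRANSFORM:P6(v=0,ok=F), EMIT:P5(v=0,ok=F)] out:-; bubbles=2
Tick 14: [PARSE:-, VALIDATE:-, TRANSFORM:-, EMIT:P6(v=0,ok=F)] out:P5(v=0); bubbles=3
Tick 15: [PARSE:-, VALIDATE:-, TRANSFORM:-, EMIT:-] out:P6(v=0); bubbles=4
Total bubble-slots: 36

Answer: 36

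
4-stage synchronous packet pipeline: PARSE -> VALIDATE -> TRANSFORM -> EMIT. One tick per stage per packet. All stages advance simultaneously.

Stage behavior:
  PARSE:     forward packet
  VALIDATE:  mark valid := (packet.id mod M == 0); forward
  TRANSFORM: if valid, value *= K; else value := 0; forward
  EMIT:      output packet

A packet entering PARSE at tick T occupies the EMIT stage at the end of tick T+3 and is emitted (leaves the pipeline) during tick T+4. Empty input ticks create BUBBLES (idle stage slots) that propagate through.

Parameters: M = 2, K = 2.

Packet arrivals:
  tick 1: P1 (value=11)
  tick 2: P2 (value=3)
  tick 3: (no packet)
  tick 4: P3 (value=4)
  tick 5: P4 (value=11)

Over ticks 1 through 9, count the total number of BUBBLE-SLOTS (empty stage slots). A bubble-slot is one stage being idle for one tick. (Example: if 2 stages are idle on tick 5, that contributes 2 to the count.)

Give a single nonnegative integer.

Answer: 20

Derivation:
Tick 1: [PARSE:P1(v=11,ok=F), VALIDATE:-, TRANSFORM:-, EMIT:-] out:-; bubbles=3
Tick 2: [PARSE:P2(v=3,ok=F), VALIDATE:P1(v=11,ok=F), TRANSFORM:-, EMIT:-] out:-; bubbles=2
Tick 3: [PARSE:-, VALIDATE:P2(v=3,ok=T), TRANSFORM:P1(v=0,ok=F), EMIT:-] out:-; bubbles=2
Tick 4: [PARSE:P3(v=4,ok=F), VALIDATE:-, TRANSFORM:P2(v=6,ok=T), EMIT:P1(v=0,ok=F)] out:-; bubbles=1
Tick 5: [PARSE:P4(v=11,ok=F), VALIDATE:P3(v=4,ok=F), TRANSFORM:-, EMIT:P2(v=6,ok=T)] out:P1(v=0); bubbles=1
Tick 6: [PARSE:-, VALIDATE:P4(v=11,ok=T), TRANSFORM:P3(v=0,ok=F), EMIT:-] out:P2(v=6); bubbles=2
Tick 7: [PARSE:-, VALIDATE:-, TRANSFORM:P4(v=22,ok=T), EMIT:P3(v=0,ok=F)] out:-; bubbles=2
Tick 8: [PARSE:-, VALIDATE:-, TRANSFORM:-, EMIT:P4(v=22,ok=T)] out:P3(v=0); bubbles=3
Tick 9: [PARSE:-, VALIDATE:-, TRANSFORM:-, EMIT:-] out:P4(v=22); bubbles=4
Total bubble-slots: 20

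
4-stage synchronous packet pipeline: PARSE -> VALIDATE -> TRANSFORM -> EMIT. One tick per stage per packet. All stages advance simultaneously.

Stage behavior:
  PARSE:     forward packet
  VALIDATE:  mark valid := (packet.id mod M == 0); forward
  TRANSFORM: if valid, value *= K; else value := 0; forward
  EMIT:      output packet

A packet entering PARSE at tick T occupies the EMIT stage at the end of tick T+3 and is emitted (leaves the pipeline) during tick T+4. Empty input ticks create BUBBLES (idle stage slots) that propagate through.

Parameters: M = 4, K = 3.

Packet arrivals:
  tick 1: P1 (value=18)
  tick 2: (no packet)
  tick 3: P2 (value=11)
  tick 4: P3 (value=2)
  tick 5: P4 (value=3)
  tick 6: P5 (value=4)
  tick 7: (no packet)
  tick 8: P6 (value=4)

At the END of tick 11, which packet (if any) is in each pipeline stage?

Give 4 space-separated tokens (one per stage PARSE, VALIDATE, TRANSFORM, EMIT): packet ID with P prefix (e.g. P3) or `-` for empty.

Answer: - - - P6

Derivation:
Tick 1: [PARSE:P1(v=18,ok=F), VALIDATE:-, TRANSFORM:-, EMIT:-] out:-; in:P1
Tick 2: [PARSE:-, VALIDATE:P1(v=18,ok=F), TRANSFORM:-, EMIT:-] out:-; in:-
Tick 3: [PARSE:P2(v=11,ok=F), VALIDATE:-, TRANSFORM:P1(v=0,ok=F), EMIT:-] out:-; in:P2
Tick 4: [PARSE:P3(v=2,ok=F), VALIDATE:P2(v=11,ok=F), TRANSFORM:-, EMIT:P1(v=0,ok=F)] out:-; in:P3
Tick 5: [PARSE:P4(v=3,ok=F), VALIDATE:P3(v=2,ok=F), TRANSFORM:P2(v=0,ok=F), EMIT:-] out:P1(v=0); in:P4
Tick 6: [PARSE:P5(v=4,ok=F), VALIDATE:P4(v=3,ok=T), TRANSFORM:P3(v=0,ok=F), EMIT:P2(v=0,ok=F)] out:-; in:P5
Tick 7: [PARSE:-, VALIDATE:P5(v=4,ok=F), TRANSFORM:P4(v=9,ok=T), EMIT:P3(v=0,ok=F)] out:P2(v=0); in:-
Tick 8: [PARSE:P6(v=4,ok=F), VALIDATE:-, TRANSFORM:P5(v=0,ok=F), EMIT:P4(v=9,ok=T)] out:P3(v=0); in:P6
Tick 9: [PARSE:-, VALIDATE:P6(v=4,ok=F), TRANSFORM:-, EMIT:P5(v=0,ok=F)] out:P4(v=9); in:-
Tick 10: [PARSE:-, VALIDATE:-, TRANSFORM:P6(v=0,ok=F), EMIT:-] out:P5(v=0); in:-
Tick 11: [PARSE:-, VALIDATE:-, TRANSFORM:-, EMIT:P6(v=0,ok=F)] out:-; in:-
At end of tick 11: ['-', '-', '-', 'P6']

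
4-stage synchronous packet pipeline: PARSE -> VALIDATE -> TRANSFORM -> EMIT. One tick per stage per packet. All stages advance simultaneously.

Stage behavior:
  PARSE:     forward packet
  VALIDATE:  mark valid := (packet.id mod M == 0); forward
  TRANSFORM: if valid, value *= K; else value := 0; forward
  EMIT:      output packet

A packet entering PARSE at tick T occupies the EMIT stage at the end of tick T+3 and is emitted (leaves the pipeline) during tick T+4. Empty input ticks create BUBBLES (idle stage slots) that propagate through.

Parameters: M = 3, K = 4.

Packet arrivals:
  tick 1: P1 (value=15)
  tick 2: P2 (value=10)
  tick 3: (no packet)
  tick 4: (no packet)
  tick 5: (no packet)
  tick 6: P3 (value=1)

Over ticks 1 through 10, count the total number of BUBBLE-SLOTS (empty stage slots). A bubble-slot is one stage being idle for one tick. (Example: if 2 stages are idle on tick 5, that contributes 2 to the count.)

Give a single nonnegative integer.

Answer: 28

Derivation:
Tick 1: [PARSE:P1(v=15,ok=F), VALIDATE:-, TRANSFORM:-, EMIT:-] out:-; bubbles=3
Tick 2: [PARSE:P2(v=10,ok=F), VALIDATE:P1(v=15,ok=F), TRANSFORM:-, EMIT:-] out:-; bubbles=2
Tick 3: [PARSE:-, VALIDATE:P2(v=10,ok=F), TRANSFORM:P1(v=0,ok=F), EMIT:-] out:-; bubbles=2
Tick 4: [PARSE:-, VALIDATE:-, TRANSFORM:P2(v=0,ok=F), EMIT:P1(v=0,ok=F)] out:-; bubbles=2
Tick 5: [PARSE:-, VALIDATE:-, TRANSFORM:-, EMIT:P2(v=0,ok=F)] out:P1(v=0); bubbles=3
Tick 6: [PARSE:P3(v=1,ok=F), VALIDATE:-, TRANSFORM:-, EMIT:-] out:P2(v=0); bubbles=3
Tick 7: [PARSE:-, VALIDATE:P3(v=1,ok=T), TRANSFORM:-, EMIT:-] out:-; bubbles=3
Tick 8: [PARSE:-, VALIDATE:-, TRANSFORM:P3(v=4,ok=T), EMIT:-] out:-; bubbles=3
Tick 9: [PARSE:-, VALIDATE:-, TRANSFORM:-, EMIT:P3(v=4,ok=T)] out:-; bubbles=3
Tick 10: [PARSE:-, VALIDATE:-, TRANSFORM:-, EMIT:-] out:P3(v=4); bubbles=4
Total bubble-slots: 28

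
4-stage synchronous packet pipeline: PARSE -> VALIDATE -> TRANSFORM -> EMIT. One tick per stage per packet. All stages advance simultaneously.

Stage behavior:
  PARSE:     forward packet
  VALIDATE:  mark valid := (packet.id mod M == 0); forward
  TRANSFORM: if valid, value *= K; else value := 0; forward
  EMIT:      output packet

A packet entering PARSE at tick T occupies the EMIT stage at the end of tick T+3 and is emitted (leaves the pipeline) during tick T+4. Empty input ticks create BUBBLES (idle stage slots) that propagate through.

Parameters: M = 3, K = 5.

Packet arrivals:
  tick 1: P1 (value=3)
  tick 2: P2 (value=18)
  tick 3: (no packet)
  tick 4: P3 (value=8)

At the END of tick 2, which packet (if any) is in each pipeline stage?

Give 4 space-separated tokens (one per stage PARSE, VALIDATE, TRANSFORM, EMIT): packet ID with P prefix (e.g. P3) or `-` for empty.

Tick 1: [PARSE:P1(v=3,ok=F), VALIDATE:-, TRANSFORM:-, EMIT:-] out:-; in:P1
Tick 2: [PARSE:P2(v=18,ok=F), VALIDATE:P1(v=3,ok=F), TRANSFORM:-, EMIT:-] out:-; in:P2
At end of tick 2: ['P2', 'P1', '-', '-']

Answer: P2 P1 - -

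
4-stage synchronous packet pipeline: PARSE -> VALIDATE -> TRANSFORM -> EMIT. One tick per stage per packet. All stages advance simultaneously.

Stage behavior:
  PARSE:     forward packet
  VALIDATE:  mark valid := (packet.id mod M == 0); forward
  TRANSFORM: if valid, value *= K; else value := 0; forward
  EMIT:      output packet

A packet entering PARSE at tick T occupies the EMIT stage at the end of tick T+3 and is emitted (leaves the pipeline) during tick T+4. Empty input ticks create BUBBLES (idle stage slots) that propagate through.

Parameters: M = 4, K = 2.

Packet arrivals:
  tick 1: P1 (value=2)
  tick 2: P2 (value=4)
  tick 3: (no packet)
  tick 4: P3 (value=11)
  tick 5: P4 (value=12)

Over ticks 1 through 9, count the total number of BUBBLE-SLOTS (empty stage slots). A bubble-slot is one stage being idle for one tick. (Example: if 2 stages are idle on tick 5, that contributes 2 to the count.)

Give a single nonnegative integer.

Answer: 20

Derivation:
Tick 1: [PARSE:P1(v=2,ok=F), VALIDATE:-, TRANSFORM:-, EMIT:-] out:-; bubbles=3
Tick 2: [PARSE:P2(v=4,ok=F), VALIDATE:P1(v=2,ok=F), TRANSFORM:-, EMIT:-] out:-; bubbles=2
Tick 3: [PARSE:-, VALIDATE:P2(v=4,ok=F), TRANSFORM:P1(v=0,ok=F), EMIT:-] out:-; bubbles=2
Tick 4: [PARSE:P3(v=11,ok=F), VALIDATE:-, TRANSFORM:P2(v=0,ok=F), EMIT:P1(v=0,ok=F)] out:-; bubbles=1
Tick 5: [PARSE:P4(v=12,ok=F), VALIDATE:P3(v=11,ok=F), TRANSFORM:-, EMIT:P2(v=0,ok=F)] out:P1(v=0); bubbles=1
Tick 6: [PARSE:-, VALIDATE:P4(v=12,ok=T), TRANSFORM:P3(v=0,ok=F), EMIT:-] out:P2(v=0); bubbles=2
Tick 7: [PARSE:-, VALIDATE:-, TRANSFORM:P4(v=24,ok=T), EMIT:P3(v=0,ok=F)] out:-; bubbles=2
Tick 8: [PARSE:-, VALIDATE:-, TRANSFORM:-, EMIT:P4(v=24,ok=T)] out:P3(v=0); bubbles=3
Tick 9: [PARSE:-, VALIDATE:-, TRANSFORM:-, EMIT:-] out:P4(v=24); bubbles=4
Total bubble-slots: 20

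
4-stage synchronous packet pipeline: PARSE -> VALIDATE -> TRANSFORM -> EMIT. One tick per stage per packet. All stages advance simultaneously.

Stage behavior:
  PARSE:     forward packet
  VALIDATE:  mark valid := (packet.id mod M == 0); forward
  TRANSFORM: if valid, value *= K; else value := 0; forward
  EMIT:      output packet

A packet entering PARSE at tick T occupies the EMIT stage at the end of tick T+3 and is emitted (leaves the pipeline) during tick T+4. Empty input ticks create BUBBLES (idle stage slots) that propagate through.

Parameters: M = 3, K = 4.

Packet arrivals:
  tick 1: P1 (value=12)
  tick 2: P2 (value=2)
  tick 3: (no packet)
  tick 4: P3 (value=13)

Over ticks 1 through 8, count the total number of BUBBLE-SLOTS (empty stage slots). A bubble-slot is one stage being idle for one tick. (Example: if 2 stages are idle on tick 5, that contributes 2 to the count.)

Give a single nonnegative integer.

Tick 1: [PARSE:P1(v=12,ok=F), VALIDATE:-, TRANSFORM:-, EMIT:-] out:-; bubbles=3
Tick 2: [PARSE:P2(v=2,ok=F), VALIDATE:P1(v=12,ok=F), TRANSFORM:-, EMIT:-] out:-; bubbles=2
Tick 3: [PARSE:-, VALIDATE:P2(v=2,ok=F), TRANSFORM:P1(v=0,ok=F), EMIT:-] out:-; bubbles=2
Tick 4: [PARSE:P3(v=13,ok=F), VALIDATE:-, TRANSFORM:P2(v=0,ok=F), EMIT:P1(v=0,ok=F)] out:-; bubbles=1
Tick 5: [PARSE:-, VALIDATE:P3(v=13,ok=T), TRANSFORM:-, EMIT:P2(v=0,ok=F)] out:P1(v=0); bubbles=2
Tick 6: [PARSE:-, VALIDATE:-, TRANSFORM:P3(v=52,ok=T), EMIT:-] out:P2(v=0); bubbles=3
Tick 7: [PARSE:-, VALIDATE:-, TRANSFORM:-, EMIT:P3(v=52,ok=T)] out:-; bubbles=3
Tick 8: [PARSE:-, VALIDATE:-, TRANSFORM:-, EMIT:-] out:P3(v=52); bubbles=4
Total bubble-slots: 20

Answer: 20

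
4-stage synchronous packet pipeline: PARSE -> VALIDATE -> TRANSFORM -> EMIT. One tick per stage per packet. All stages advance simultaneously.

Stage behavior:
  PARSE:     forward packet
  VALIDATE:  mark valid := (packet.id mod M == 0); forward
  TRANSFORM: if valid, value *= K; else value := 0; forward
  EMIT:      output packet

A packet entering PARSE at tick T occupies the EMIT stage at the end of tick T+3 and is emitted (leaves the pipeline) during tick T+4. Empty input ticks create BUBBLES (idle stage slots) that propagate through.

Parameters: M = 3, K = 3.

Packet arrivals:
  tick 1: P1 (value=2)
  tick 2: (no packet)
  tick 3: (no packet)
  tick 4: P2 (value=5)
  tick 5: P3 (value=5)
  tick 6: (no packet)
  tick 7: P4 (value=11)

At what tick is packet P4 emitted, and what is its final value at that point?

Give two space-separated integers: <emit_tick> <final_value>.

Tick 1: [PARSE:P1(v=2,ok=F), VALIDATE:-, TRANSFORM:-, EMIT:-] out:-; in:P1
Tick 2: [PARSE:-, VALIDATE:P1(v=2,ok=F), TRANSFORM:-, EMIT:-] out:-; in:-
Tick 3: [PARSE:-, VALIDATE:-, TRANSFORM:P1(v=0,ok=F), EMIT:-] out:-; in:-
Tick 4: [PARSE:P2(v=5,ok=F), VALIDATE:-, TRANSFORM:-, EMIT:P1(v=0,ok=F)] out:-; in:P2
Tick 5: [PARSE:P3(v=5,ok=F), VALIDATE:P2(v=5,ok=F), TRANSFORM:-, EMIT:-] out:P1(v=0); in:P3
Tick 6: [PARSE:-, VALIDATE:P3(v=5,ok=T), TRANSFORM:P2(v=0,ok=F), EMIT:-] out:-; in:-
Tick 7: [PARSE:P4(v=11,ok=F), VALIDATE:-, TRANSFORM:P3(v=15,ok=T), EMIT:P2(v=0,ok=F)] out:-; in:P4
Tick 8: [PARSE:-, VALIDATE:P4(v=11,ok=F), TRANSFORM:-, EMIT:P3(v=15,ok=T)] out:P2(v=0); in:-
Tick 9: [PARSE:-, VALIDATE:-, TRANSFORM:P4(v=0,ok=F), EMIT:-] out:P3(v=15); in:-
Tick 10: [PARSE:-, VALIDATE:-, TRANSFORM:-, EMIT:P4(v=0,ok=F)] out:-; in:-
Tick 11: [PARSE:-, VALIDATE:-, TRANSFORM:-, EMIT:-] out:P4(v=0); in:-
P4: arrives tick 7, valid=False (id=4, id%3=1), emit tick 11, final value 0

Answer: 11 0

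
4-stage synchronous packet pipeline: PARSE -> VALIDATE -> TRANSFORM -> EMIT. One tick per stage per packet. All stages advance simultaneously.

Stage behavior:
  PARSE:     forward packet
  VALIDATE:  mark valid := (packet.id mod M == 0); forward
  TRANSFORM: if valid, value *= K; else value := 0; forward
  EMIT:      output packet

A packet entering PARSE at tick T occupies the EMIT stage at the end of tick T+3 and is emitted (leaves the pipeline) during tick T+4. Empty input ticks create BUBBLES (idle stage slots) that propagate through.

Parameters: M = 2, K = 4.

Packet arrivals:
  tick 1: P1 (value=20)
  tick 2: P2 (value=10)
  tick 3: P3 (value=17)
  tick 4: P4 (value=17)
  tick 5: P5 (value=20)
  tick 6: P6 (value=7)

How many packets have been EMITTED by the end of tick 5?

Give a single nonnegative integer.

Tick 1: [PARSE:P1(v=20,ok=F), VALIDATE:-, TRANSFORM:-, EMIT:-] out:-; in:P1
Tick 2: [PARSE:P2(v=10,ok=F), VALIDATE:P1(v=20,ok=F), TRANSFORM:-, EMIT:-] out:-; in:P2
Tick 3: [PARSE:P3(v=17,ok=F), VALIDATE:P2(v=10,ok=T), TRANSFORM:P1(v=0,ok=F), EMIT:-] out:-; in:P3
Tick 4: [PARSE:P4(v=17,ok=F), VALIDATE:P3(v=17,ok=F), TRANSFORM:P2(v=40,ok=T), EMIT:P1(v=0,ok=F)] out:-; in:P4
Tick 5: [PARSE:P5(v=20,ok=F), VALIDATE:P4(v=17,ok=T), TRANSFORM:P3(v=0,ok=F), EMIT:P2(v=40,ok=T)] out:P1(v=0); in:P5
Emitted by tick 5: ['P1']

Answer: 1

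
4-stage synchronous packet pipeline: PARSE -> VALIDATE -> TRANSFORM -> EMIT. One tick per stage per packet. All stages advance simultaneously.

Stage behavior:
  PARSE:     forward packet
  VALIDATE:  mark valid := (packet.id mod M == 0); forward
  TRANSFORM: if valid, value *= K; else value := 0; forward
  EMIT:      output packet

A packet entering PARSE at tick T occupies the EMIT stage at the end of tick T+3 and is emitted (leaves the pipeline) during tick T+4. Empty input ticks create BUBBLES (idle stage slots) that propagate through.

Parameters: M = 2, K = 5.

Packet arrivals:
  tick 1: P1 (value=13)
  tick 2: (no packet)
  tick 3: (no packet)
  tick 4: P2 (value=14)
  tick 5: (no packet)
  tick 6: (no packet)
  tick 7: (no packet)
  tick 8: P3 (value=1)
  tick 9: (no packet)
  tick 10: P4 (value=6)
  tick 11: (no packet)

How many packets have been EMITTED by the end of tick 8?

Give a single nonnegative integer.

Answer: 2

Derivation:
Tick 1: [PARSE:P1(v=13,ok=F), VALIDATE:-, TRANSFORM:-, EMIT:-] out:-; in:P1
Tick 2: [PARSE:-, VALIDATE:P1(v=13,ok=F), TRANSFORM:-, EMIT:-] out:-; in:-
Tick 3: [PARSE:-, VALIDATE:-, TRANSFORM:P1(v=0,ok=F), EMIT:-] out:-; in:-
Tick 4: [PARSE:P2(v=14,ok=F), VALIDATE:-, TRANSFORM:-, EMIT:P1(v=0,ok=F)] out:-; in:P2
Tick 5: [PARSE:-, VALIDATE:P2(v=14,ok=T), TRANSFORM:-, EMIT:-] out:P1(v=0); in:-
Tick 6: [PARSE:-, VALIDATE:-, TRANSFORM:P2(v=70,ok=T), EMIT:-] out:-; in:-
Tick 7: [PARSE:-, VALIDATE:-, TRANSFORM:-, EMIT:P2(v=70,ok=T)] out:-; in:-
Tick 8: [PARSE:P3(v=1,ok=F), VALIDATE:-, TRANSFORM:-, EMIT:-] out:P2(v=70); in:P3
Emitted by tick 8: ['P1', 'P2']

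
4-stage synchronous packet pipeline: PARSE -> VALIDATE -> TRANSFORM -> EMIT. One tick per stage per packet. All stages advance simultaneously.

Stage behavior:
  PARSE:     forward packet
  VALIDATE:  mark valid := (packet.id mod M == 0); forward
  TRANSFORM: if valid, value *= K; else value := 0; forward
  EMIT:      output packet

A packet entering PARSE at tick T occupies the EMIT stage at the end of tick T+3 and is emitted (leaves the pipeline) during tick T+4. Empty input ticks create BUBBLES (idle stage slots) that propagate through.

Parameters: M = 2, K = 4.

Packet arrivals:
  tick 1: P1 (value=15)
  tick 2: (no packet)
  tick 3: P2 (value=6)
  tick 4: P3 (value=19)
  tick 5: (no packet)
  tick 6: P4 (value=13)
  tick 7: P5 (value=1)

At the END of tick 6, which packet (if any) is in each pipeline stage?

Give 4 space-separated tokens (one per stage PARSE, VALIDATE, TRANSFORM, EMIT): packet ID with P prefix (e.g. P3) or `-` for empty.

Tick 1: [PARSE:P1(v=15,ok=F), VALIDATE:-, TRANSFORM:-, EMIT:-] out:-; in:P1
Tick 2: [PARSE:-, VALIDATE:P1(v=15,ok=F), TRANSFORM:-, EMIT:-] out:-; in:-
Tick 3: [PARSE:P2(v=6,ok=F), VALIDATE:-, TRANSFORM:P1(v=0,ok=F), EMIT:-] out:-; in:P2
Tick 4: [PARSE:P3(v=19,ok=F), VALIDATE:P2(v=6,ok=T), TRANSFORM:-, EMIT:P1(v=0,ok=F)] out:-; in:P3
Tick 5: [PARSE:-, VALIDATE:P3(v=19,ok=F), TRANSFORM:P2(v=24,ok=T), EMIT:-] out:P1(v=0); in:-
Tick 6: [PARSE:P4(v=13,ok=F), VALIDATE:-, TRANSFORM:P3(v=0,ok=F), EMIT:P2(v=24,ok=T)] out:-; in:P4
At end of tick 6: ['P4', '-', 'P3', 'P2']

Answer: P4 - P3 P2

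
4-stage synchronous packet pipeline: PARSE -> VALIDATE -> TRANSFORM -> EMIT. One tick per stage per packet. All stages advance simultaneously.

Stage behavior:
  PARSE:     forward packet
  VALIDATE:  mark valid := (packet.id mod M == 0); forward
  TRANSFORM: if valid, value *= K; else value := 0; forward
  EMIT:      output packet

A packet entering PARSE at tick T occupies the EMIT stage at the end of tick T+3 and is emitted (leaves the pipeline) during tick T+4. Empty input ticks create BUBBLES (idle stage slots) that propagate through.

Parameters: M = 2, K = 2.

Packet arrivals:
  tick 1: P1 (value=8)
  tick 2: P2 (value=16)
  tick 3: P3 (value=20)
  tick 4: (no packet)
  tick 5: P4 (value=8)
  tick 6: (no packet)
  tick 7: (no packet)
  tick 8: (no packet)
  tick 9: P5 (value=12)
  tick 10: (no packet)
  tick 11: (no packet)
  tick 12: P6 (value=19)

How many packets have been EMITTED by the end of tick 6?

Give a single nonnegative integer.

Answer: 2

Derivation:
Tick 1: [PARSE:P1(v=8,ok=F), VALIDATE:-, TRANSFORM:-, EMIT:-] out:-; in:P1
Tick 2: [PARSE:P2(v=16,ok=F), VALIDATE:P1(v=8,ok=F), TRANSFORM:-, EMIT:-] out:-; in:P2
Tick 3: [PARSE:P3(v=20,ok=F), VALIDATE:P2(v=16,ok=T), TRANSFORM:P1(v=0,ok=F), EMIT:-] out:-; in:P3
Tick 4: [PARSE:-, VALIDATE:P3(v=20,ok=F), TRANSFORM:P2(v=32,ok=T), EMIT:P1(v=0,ok=F)] out:-; in:-
Tick 5: [PARSE:P4(v=8,ok=F), VALIDATE:-, TRANSFORM:P3(v=0,ok=F), EMIT:P2(v=32,ok=T)] out:P1(v=0); in:P4
Tick 6: [PARSE:-, VALIDATE:P4(v=8,ok=T), TRANSFORM:-, EMIT:P3(v=0,ok=F)] out:P2(v=32); in:-
Emitted by tick 6: ['P1', 'P2']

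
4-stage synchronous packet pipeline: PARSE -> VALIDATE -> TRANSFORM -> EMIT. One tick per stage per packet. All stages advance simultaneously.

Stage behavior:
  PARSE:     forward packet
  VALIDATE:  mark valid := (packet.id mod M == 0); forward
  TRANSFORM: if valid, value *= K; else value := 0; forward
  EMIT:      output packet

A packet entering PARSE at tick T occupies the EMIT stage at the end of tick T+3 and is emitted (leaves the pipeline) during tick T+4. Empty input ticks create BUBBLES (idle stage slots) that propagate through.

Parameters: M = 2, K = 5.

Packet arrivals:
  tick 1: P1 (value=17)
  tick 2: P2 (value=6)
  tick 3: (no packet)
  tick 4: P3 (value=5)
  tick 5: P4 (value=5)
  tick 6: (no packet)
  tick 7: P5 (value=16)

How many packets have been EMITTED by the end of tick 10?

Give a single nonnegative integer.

Tick 1: [PARSE:P1(v=17,ok=F), VALIDATE:-, TRANSFORM:-, EMIT:-] out:-; in:P1
Tick 2: [PARSE:P2(v=6,ok=F), VALIDATE:P1(v=17,ok=F), TRANSFORM:-, EMIT:-] out:-; in:P2
Tick 3: [PARSE:-, VALIDATE:P2(v=6,ok=T), TRANSFORM:P1(v=0,ok=F), EMIT:-] out:-; in:-
Tick 4: [PARSE:P3(v=5,ok=F), VALIDATE:-, TRANSFORM:P2(v=30,ok=T), EMIT:P1(v=0,ok=F)] out:-; in:P3
Tick 5: [PARSE:P4(v=5,ok=F), VALIDATE:P3(v=5,ok=F), TRANSFORM:-, EMIT:P2(v=30,ok=T)] out:P1(v=0); in:P4
Tick 6: [PARSE:-, VALIDATE:P4(v=5,ok=T), TRANSFORM:P3(v=0,ok=F), EMIT:-] out:P2(v=30); in:-
Tick 7: [PARSE:P5(v=16,ok=F), VALIDATE:-, TRANSFORM:P4(v=25,ok=T), EMIT:P3(v=0,ok=F)] out:-; in:P5
Tick 8: [PARSE:-, VALIDATE:P5(v=16,ok=F), TRANSFORM:-, EMIT:P4(v=25,ok=T)] out:P3(v=0); in:-
Tick 9: [PARSE:-, VALIDATE:-, TRANSFORM:P5(v=0,ok=F), EMIT:-] out:P4(v=25); in:-
Tick 10: [PARSE:-, VALIDATE:-, TRANSFORM:-, EMIT:P5(v=0,ok=F)] out:-; in:-
Emitted by tick 10: ['P1', 'P2', 'P3', 'P4']

Answer: 4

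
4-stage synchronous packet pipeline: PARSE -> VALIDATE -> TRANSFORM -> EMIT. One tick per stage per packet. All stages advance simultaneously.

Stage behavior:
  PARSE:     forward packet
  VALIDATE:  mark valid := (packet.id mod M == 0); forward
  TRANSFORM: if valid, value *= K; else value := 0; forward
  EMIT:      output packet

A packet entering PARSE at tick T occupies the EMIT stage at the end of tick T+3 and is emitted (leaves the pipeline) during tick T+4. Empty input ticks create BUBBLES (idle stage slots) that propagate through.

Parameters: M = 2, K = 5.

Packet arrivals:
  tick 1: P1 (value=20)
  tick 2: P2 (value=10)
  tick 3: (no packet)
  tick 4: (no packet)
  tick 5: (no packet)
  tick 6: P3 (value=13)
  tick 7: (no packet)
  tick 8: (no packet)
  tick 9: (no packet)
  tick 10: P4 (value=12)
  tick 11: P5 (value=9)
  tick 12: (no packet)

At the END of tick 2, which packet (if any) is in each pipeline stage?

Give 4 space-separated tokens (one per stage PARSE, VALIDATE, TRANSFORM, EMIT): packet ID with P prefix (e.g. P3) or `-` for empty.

Tick 1: [PARSE:P1(v=20,ok=F), VALIDATE:-, TRANSFORM:-, EMIT:-] out:-; in:P1
Tick 2: [PARSE:P2(v=10,ok=F), VALIDATE:P1(v=20,ok=F), TRANSFORM:-, EMIT:-] out:-; in:P2
At end of tick 2: ['P2', 'P1', '-', '-']

Answer: P2 P1 - -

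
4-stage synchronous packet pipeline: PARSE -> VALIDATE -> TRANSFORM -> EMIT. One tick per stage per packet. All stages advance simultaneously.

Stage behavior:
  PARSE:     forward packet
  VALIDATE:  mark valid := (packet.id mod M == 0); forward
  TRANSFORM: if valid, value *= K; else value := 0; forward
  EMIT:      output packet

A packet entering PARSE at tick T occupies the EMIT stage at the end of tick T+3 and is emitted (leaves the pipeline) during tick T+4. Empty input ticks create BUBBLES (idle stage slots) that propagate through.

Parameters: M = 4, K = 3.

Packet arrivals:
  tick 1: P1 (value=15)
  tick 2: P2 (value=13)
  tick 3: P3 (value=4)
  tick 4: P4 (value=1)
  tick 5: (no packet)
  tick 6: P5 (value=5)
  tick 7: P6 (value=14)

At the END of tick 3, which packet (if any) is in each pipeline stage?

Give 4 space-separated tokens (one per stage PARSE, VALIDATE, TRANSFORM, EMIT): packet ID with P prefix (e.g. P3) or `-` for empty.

Tick 1: [PARSE:P1(v=15,ok=F), VALIDATE:-, TRANSFORM:-, EMIT:-] out:-; in:P1
Tick 2: [PARSE:P2(v=13,ok=F), VALIDATE:P1(v=15,ok=F), TRANSFORM:-, EMIT:-] out:-; in:P2
Tick 3: [PARSE:P3(v=4,ok=F), VALIDATE:P2(v=13,ok=F), TRANSFORM:P1(v=0,ok=F), EMIT:-] out:-; in:P3
At end of tick 3: ['P3', 'P2', 'P1', '-']

Answer: P3 P2 P1 -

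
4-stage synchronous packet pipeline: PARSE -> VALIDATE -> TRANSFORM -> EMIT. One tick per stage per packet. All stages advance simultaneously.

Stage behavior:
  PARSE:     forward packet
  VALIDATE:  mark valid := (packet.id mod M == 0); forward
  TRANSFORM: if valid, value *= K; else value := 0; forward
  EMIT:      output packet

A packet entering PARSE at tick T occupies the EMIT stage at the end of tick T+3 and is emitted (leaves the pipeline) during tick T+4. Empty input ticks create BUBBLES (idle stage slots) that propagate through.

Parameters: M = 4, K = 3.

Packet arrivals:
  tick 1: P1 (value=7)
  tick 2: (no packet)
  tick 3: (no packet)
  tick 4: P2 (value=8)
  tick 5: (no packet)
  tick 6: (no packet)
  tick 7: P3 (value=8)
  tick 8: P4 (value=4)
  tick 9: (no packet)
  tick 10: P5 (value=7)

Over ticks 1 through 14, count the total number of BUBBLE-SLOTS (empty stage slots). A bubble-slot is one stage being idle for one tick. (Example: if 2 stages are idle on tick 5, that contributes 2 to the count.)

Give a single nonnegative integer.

Tick 1: [PARSE:P1(v=7,ok=F), VALIDATE:-, TRANSFORM:-, EMIT:-] out:-; bubbles=3
Tick 2: [PARSE:-, VALIDATE:P1(v=7,ok=F), TRANSFORM:-, EMIT:-] out:-; bubbles=3
Tick 3: [PARSE:-, VALIDATE:-, TRANSFORM:P1(v=0,ok=F), EMIT:-] out:-; bubbles=3
Tick 4: [PARSE:P2(v=8,ok=F), VALIDATE:-, TRANSFORM:-, EMIT:P1(v=0,ok=F)] out:-; bubbles=2
Tick 5: [PARSE:-, VALIDATE:P2(v=8,ok=F), TRANSFORM:-, EMIT:-] out:P1(v=0); bubbles=3
Tick 6: [PARSE:-, VALIDATE:-, TRANSFORM:P2(v=0,ok=F), EMIT:-] out:-; bubbles=3
Tick 7: [PARSE:P3(v=8,ok=F), VALIDATE:-, TRANSFORM:-, EMIT:P2(v=0,ok=F)] out:-; bubbles=2
Tick 8: [PARSE:P4(v=4,ok=F), VALIDATE:P3(v=8,ok=F), TRANSFORM:-, EMIT:-] out:P2(v=0); bubbles=2
Tick 9: [PARSE:-, VALIDATE:P4(v=4,ok=T), TRANSFORM:P3(v=0,ok=F), EMIT:-] out:-; bubbles=2
Tick 10: [PARSE:P5(v=7,ok=F), VALIDATE:-, TRANSFORM:P4(v=12,ok=T), EMIT:P3(v=0,ok=F)] out:-; bubbles=1
Tick 11: [PARSE:-, VALIDATE:P5(v=7,ok=F), TRANSFORM:-, EMIT:P4(v=12,ok=T)] out:P3(v=0); bubbles=2
Tick 12: [PARSE:-, VALIDATE:-, TRANSFORM:P5(v=0,ok=F), EMIT:-] out:P4(v=12); bubbles=3
Tick 13: [PARSE:-, VALIDATE:-, TRANSFORM:-, EMIT:P5(v=0,ok=F)] out:-; bubbles=3
Tick 14: [PARSE:-, VALIDATE:-, TRANSFORM:-, EMIT:-] out:P5(v=0); bubbles=4
Total bubble-slots: 36

Answer: 36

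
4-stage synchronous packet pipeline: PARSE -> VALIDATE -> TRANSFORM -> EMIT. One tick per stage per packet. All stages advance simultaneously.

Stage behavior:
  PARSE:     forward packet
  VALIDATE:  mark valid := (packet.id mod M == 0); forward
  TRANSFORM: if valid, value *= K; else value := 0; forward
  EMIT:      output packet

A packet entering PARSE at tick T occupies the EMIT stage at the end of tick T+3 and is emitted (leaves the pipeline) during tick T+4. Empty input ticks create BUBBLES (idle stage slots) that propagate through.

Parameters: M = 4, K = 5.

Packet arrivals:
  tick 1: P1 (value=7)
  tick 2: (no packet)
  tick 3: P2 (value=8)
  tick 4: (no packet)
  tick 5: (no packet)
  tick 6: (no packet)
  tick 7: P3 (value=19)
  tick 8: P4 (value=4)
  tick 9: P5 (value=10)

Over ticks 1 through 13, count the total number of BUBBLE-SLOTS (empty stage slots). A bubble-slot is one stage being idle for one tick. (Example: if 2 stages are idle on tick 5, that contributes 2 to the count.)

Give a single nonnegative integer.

Tick 1: [PARSE:P1(v=7,ok=F), VALIDATE:-, TRANSFORM:-, EMIT:-] out:-; bubbles=3
Tick 2: [PARSE:-, VALIDATE:P1(v=7,ok=F), TRANSFORM:-, EMIT:-] out:-; bubbles=3
Tick 3: [PARSE:P2(v=8,ok=F), VALIDATE:-, TRANSFORM:P1(v=0,ok=F), EMIT:-] out:-; bubbles=2
Tick 4: [PARSE:-, VALIDATE:P2(v=8,ok=F), TRANSFORM:-, EMIT:P1(v=0,ok=F)] out:-; bubbles=2
Tick 5: [PARSE:-, VALIDATE:-, TRANSFORM:P2(v=0,ok=F), EMIT:-] out:P1(v=0); bubbles=3
Tick 6: [PARSE:-, VALIDATE:-, TRANSFORM:-, EMIT:P2(v=0,ok=F)] out:-; bubbles=3
Tick 7: [PARSE:P3(v=19,ok=F), VALIDATE:-, TRANSFORM:-, EMIT:-] out:P2(v=0); bubbles=3
Tick 8: [PARSE:P4(v=4,ok=F), VALIDATE:P3(v=19,ok=F), TRANSFORM:-, EMIT:-] out:-; bubbles=2
Tick 9: [PARSE:P5(v=10,ok=F), VALIDATE:P4(v=4,ok=T), TRANSFORM:P3(v=0,ok=F), EMIT:-] out:-; bubbles=1
Tick 10: [PARSE:-, VALIDATE:P5(v=10,ok=F), TRANSFORM:P4(v=20,ok=T), EMIT:P3(v=0,ok=F)] out:-; bubbles=1
Tick 11: [PARSE:-, VALIDATE:-, TRANSFORM:P5(v=0,ok=F), EMIT:P4(v=20,ok=T)] out:P3(v=0); bubbles=2
Tick 12: [PARSE:-, VALIDATE:-, TRANSFORM:-, EMIT:P5(v=0,ok=F)] out:P4(v=20); bubbles=3
Tick 13: [PARSE:-, VALIDATE:-, TRANSFORM:-, EMIT:-] out:P5(v=0); bubbles=4
Total bubble-slots: 32

Answer: 32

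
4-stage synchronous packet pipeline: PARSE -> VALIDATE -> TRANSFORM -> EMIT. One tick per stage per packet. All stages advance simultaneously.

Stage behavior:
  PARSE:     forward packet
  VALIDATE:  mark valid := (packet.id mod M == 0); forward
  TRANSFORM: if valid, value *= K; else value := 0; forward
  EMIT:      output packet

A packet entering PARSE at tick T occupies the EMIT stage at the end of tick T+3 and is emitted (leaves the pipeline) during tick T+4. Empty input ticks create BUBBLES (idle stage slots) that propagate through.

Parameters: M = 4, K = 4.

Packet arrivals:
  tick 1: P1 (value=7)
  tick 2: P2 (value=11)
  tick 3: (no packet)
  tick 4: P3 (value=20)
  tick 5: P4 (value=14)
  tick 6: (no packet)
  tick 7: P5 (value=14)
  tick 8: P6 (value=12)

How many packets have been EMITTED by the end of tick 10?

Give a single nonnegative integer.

Tick 1: [PARSE:P1(v=7,ok=F), VALIDATE:-, TRANSFORM:-, EMIT:-] out:-; in:P1
Tick 2: [PARSE:P2(v=11,ok=F), VALIDATE:P1(v=7,ok=F), TRANSFORM:-, EMIT:-] out:-; in:P2
Tick 3: [PARSE:-, VALIDATE:P2(v=11,ok=F), TRANSFORM:P1(v=0,ok=F), EMIT:-] out:-; in:-
Tick 4: [PARSE:P3(v=20,ok=F), VALIDATE:-, TRANSFORM:P2(v=0,ok=F), EMIT:P1(v=0,ok=F)] out:-; in:P3
Tick 5: [PARSE:P4(v=14,ok=F), VALIDATE:P3(v=20,ok=F), TRANSFORM:-, EMIT:P2(v=0,ok=F)] out:P1(v=0); in:P4
Tick 6: [PARSE:-, VALIDATE:P4(v=14,ok=T), TRANSFORM:P3(v=0,ok=F), EMIT:-] out:P2(v=0); in:-
Tick 7: [PARSE:P5(v=14,ok=F), VALIDATE:-, TRANSFORM:P4(v=56,ok=T), EMIT:P3(v=0,ok=F)] out:-; in:P5
Tick 8: [PARSE:P6(v=12,ok=F), VALIDATE:P5(v=14,ok=F), TRANSFORM:-, EMIT:P4(v=56,ok=T)] out:P3(v=0); in:P6
Tick 9: [PARSE:-, VALIDATE:P6(v=12,ok=F), TRANSFORM:P5(v=0,ok=F), EMIT:-] out:P4(v=56); in:-
Tick 10: [PARSE:-, VALIDATE:-, TRANSFORM:P6(v=0,ok=F), EMIT:P5(v=0,ok=F)] out:-; in:-
Emitted by tick 10: ['P1', 'P2', 'P3', 'P4']

Answer: 4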